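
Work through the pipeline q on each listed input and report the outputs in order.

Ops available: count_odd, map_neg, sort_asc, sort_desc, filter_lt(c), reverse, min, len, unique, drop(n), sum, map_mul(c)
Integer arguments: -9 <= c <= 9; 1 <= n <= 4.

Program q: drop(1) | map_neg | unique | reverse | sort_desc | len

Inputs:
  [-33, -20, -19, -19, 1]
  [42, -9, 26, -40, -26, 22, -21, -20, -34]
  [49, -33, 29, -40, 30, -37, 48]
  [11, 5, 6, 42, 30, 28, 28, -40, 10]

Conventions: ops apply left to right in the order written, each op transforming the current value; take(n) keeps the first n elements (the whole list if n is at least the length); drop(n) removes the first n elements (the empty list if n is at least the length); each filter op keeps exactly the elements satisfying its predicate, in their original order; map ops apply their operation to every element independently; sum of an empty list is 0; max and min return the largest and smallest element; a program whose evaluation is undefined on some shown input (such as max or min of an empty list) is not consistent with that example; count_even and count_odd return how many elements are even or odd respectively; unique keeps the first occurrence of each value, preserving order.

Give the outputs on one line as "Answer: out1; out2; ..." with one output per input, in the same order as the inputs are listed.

Execution, op by op:
  [-33, -20, -19, -19, 1] -> [-20, -19, -19, 1] -> [20, 19, 19, -1] -> [20, 19, -1] -> [-1, 19, 20] -> [20, 19, -1] -> 3
  [42, -9, 26, -40, -26, 22, -21, -20, -34] -> [-9, 26, -40, -26, 22, -21, -20, -34] -> [9, -26, 40, 26, -22, 21, 20, 34] -> [9, -26, 40, 26, -22, 21, 20, 34] -> [34, 20, 21, -22, 26, 40, -26, 9] -> [40, 34, 26, 21, 20, 9, -22, -26] -> 8
  [49, -33, 29, -40, 30, -37, 48] -> [-33, 29, -40, 30, -37, 48] -> [33, -29, 40, -30, 37, -48] -> [33, -29, 40, -30, 37, -48] -> [-48, 37, -30, 40, -29, 33] -> [40, 37, 33, -29, -30, -48] -> 6
  [11, 5, 6, 42, 30, 28, 28, -40, 10] -> [5, 6, 42, 30, 28, 28, -40, 10] -> [-5, -6, -42, -30, -28, -28, 40, -10] -> [-5, -6, -42, -30, -28, 40, -10] -> [-10, 40, -28, -30, -42, -6, -5] -> [40, -5, -6, -10, -28, -30, -42] -> 7

3; 8; 6; 7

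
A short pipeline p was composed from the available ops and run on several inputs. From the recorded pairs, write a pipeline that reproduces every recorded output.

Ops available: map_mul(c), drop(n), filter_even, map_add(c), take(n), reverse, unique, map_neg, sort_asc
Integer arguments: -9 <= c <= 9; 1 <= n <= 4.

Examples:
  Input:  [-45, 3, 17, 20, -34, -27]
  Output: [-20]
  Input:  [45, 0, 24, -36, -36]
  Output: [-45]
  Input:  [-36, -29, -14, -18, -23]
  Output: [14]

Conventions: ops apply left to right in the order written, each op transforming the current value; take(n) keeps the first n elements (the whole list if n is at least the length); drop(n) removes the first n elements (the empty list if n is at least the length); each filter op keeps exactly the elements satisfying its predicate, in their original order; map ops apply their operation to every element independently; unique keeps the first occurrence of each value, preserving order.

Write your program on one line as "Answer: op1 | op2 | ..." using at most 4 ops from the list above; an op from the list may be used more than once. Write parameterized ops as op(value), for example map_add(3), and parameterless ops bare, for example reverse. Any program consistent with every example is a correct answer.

map_neg | sort_asc | unique | take(1)

Check, running the answer program on each example:
  [-45, 3, 17, 20, -34, -27] -> [45, -3, -17, -20, 34, 27] -> [-20, -17, -3, 27, 34, 45] -> [-20, -17, -3, 27, 34, 45] -> [-20]
  [45, 0, 24, -36, -36] -> [-45, 0, -24, 36, 36] -> [-45, -24, 0, 36, 36] -> [-45, -24, 0, 36] -> [-45]
  [-36, -29, -14, -18, -23] -> [36, 29, 14, 18, 23] -> [14, 18, 23, 29, 36] -> [14, 18, 23, 29, 36] -> [14]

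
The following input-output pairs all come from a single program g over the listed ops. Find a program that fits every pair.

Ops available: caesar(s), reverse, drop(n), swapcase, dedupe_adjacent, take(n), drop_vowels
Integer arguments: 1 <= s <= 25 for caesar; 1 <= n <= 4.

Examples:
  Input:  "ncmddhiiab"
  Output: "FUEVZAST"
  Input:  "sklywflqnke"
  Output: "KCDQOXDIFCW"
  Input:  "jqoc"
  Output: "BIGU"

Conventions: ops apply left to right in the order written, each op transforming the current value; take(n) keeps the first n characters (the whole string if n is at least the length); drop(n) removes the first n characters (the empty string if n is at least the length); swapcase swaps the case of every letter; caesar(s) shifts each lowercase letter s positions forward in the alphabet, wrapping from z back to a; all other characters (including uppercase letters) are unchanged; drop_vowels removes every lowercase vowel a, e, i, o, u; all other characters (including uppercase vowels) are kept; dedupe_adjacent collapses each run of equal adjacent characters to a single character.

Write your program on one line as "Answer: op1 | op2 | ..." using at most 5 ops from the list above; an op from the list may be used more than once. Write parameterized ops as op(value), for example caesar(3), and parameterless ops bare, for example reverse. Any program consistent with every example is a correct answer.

swapcase | dedupe_adjacent | swapcase | caesar(18) | swapcase

Check, running the answer program on each example:
  "ncmddhiiab" -> "NCMDDHIIAB" -> "NCMDHIAB" -> "ncmdhiab" -> "fuevzast" -> "FUEVZAST"
  "sklywflqnke" -> "SKLYWFLQNKE" -> "SKLYWFLQNKE" -> "sklywflqnke" -> "kcdqoxdifcw" -> "KCDQOXDIFCW"
  "jqoc" -> "JQOC" -> "JQOC" -> "jqoc" -> "bigu" -> "BIGU"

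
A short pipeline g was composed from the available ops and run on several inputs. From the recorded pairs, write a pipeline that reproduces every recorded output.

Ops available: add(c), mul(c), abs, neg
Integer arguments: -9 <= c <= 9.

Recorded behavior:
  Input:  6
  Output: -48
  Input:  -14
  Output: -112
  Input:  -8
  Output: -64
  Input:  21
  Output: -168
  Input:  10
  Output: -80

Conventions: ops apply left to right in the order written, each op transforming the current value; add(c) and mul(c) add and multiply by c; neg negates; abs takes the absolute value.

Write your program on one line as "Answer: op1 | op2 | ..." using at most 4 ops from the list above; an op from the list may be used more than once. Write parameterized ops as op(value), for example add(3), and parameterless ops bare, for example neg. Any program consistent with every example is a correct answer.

abs | neg | mul(8)

Check, running the answer program on each example:
  6 -> 6 -> -6 -> -48
  -14 -> 14 -> -14 -> -112
  -8 -> 8 -> -8 -> -64
  21 -> 21 -> -21 -> -168
  10 -> 10 -> -10 -> -80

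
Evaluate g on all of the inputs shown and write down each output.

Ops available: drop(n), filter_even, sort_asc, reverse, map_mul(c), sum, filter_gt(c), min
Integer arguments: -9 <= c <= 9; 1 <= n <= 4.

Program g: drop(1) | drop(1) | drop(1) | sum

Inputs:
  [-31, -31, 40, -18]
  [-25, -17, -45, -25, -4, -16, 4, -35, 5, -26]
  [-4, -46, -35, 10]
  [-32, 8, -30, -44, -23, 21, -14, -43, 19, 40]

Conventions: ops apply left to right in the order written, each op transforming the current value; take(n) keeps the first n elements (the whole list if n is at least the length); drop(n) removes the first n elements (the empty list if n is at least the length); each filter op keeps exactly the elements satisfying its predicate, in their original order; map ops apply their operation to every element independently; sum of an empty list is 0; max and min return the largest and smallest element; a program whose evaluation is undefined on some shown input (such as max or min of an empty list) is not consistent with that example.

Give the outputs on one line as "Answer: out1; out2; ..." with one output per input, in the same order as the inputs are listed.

-18; -97; 10; -44

Execution, op by op:
  [-31, -31, 40, -18] -> [-31, 40, -18] -> [40, -18] -> [-18] -> -18
  [-25, -17, -45, -25, -4, -16, 4, -35, 5, -26] -> [-17, -45, -25, -4, -16, 4, -35, 5, -26] -> [-45, -25, -4, -16, 4, -35, 5, -26] -> [-25, -4, -16, 4, -35, 5, -26] -> -97
  [-4, -46, -35, 10] -> [-46, -35, 10] -> [-35, 10] -> [10] -> 10
  [-32, 8, -30, -44, -23, 21, -14, -43, 19, 40] -> [8, -30, -44, -23, 21, -14, -43, 19, 40] -> [-30, -44, -23, 21, -14, -43, 19, 40] -> [-44, -23, 21, -14, -43, 19, 40] -> -44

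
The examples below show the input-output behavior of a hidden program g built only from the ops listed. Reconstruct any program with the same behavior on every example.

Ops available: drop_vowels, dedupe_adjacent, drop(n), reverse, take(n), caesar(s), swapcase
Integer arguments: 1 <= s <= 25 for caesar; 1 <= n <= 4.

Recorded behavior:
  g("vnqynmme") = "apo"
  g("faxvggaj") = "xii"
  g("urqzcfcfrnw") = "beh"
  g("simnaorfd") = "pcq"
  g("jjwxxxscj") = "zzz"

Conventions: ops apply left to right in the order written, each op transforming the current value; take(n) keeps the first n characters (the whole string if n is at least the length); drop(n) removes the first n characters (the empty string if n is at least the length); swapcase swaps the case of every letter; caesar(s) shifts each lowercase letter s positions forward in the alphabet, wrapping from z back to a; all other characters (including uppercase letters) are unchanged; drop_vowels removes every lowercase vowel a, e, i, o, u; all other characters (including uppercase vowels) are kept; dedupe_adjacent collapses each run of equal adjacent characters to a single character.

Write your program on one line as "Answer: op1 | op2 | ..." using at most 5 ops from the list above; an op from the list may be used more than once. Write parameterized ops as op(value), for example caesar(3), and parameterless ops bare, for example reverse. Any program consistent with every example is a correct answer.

caesar(17) | drop(1) | drop(2) | take(3) | caesar(11)

Check, running the answer program on each example:
  "vnqynmme" -> "mehpeddv" -> "ehpeddv" -> "peddv" -> "ped" -> "apo"
  "faxvggaj" -> "wromxxra" -> "romxxra" -> "mxxra" -> "mxx" -> "xii"
  "urqzcfcfrnw" -> "lihqtwtwien" -> "ihqtwtwien" -> "qtwtwien" -> "qtw" -> "beh"
  "simnaorfd" -> "jzderfiwu" -> "zderfiwu" -> "erfiwu" -> "erf" -> "pcq"
  "jjwxxxscj" -> "aanooojta" -> "anooojta" -> "ooojta" -> "ooo" -> "zzz"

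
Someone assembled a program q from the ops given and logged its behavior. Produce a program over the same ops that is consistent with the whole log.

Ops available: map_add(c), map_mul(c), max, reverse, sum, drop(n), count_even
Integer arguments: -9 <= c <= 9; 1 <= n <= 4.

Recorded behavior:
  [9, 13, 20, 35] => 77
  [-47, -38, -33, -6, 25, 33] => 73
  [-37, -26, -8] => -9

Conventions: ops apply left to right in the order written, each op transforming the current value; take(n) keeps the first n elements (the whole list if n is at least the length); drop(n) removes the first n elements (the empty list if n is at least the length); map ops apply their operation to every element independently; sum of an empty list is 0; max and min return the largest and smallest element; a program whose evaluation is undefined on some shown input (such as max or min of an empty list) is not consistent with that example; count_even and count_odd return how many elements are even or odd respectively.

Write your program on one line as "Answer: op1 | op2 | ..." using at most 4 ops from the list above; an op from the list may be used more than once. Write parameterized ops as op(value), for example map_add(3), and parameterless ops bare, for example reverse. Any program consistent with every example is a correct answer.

map_mul(2) | map_add(7) | max

Check, running the answer program on each example:
  [9, 13, 20, 35] -> [18, 26, 40, 70] -> [25, 33, 47, 77] -> 77
  [-47, -38, -33, -6, 25, 33] -> [-94, -76, -66, -12, 50, 66] -> [-87, -69, -59, -5, 57, 73] -> 73
  [-37, -26, -8] -> [-74, -52, -16] -> [-67, -45, -9] -> -9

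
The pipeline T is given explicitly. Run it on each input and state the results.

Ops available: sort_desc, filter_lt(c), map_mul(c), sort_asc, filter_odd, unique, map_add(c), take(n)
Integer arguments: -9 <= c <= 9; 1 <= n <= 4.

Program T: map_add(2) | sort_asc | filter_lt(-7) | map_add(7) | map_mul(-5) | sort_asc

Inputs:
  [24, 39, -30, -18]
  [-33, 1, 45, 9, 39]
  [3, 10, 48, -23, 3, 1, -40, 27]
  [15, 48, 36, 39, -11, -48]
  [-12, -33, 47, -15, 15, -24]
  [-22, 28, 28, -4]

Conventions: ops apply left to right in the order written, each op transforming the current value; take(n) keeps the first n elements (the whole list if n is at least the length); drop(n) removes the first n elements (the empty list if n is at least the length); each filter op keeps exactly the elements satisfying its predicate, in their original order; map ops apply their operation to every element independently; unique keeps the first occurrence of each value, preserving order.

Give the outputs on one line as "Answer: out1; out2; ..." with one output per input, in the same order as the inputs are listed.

[45, 105]; [120]; [70, 155]; [10, 195]; [15, 30, 75, 120]; [65]

Execution, op by op:
  [24, 39, -30, -18] -> [26, 41, -28, -16] -> [-28, -16, 26, 41] -> [-28, -16] -> [-21, -9] -> [105, 45] -> [45, 105]
  [-33, 1, 45, 9, 39] -> [-31, 3, 47, 11, 41] -> [-31, 3, 11, 41, 47] -> [-31] -> [-24] -> [120] -> [120]
  [3, 10, 48, -23, 3, 1, -40, 27] -> [5, 12, 50, -21, 5, 3, -38, 29] -> [-38, -21, 3, 5, 5, 12, 29, 50] -> [-38, -21] -> [-31, -14] -> [155, 70] -> [70, 155]
  [15, 48, 36, 39, -11, -48] -> [17, 50, 38, 41, -9, -46] -> [-46, -9, 17, 38, 41, 50] -> [-46, -9] -> [-39, -2] -> [195, 10] -> [10, 195]
  [-12, -33, 47, -15, 15, -24] -> [-10, -31, 49, -13, 17, -22] -> [-31, -22, -13, -10, 17, 49] -> [-31, -22, -13, -10] -> [-24, -15, -6, -3] -> [120, 75, 30, 15] -> [15, 30, 75, 120]
  [-22, 28, 28, -4] -> [-20, 30, 30, -2] -> [-20, -2, 30, 30] -> [-20] -> [-13] -> [65] -> [65]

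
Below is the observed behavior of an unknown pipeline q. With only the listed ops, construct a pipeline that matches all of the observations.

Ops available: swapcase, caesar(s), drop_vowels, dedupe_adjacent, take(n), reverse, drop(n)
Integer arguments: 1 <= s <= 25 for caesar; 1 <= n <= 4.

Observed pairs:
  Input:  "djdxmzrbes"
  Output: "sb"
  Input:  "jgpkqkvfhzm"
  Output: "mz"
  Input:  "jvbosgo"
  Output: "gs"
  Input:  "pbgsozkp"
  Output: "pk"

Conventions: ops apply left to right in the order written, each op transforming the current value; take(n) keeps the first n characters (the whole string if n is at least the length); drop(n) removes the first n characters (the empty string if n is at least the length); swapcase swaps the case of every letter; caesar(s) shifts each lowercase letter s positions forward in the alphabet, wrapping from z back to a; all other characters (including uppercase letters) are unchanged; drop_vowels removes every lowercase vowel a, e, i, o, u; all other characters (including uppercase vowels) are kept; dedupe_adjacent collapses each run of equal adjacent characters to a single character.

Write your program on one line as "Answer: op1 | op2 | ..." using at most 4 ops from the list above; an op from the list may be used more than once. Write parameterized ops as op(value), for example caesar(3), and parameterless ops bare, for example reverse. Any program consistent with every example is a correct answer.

reverse | drop_vowels | take(2)

Check, running the answer program on each example:
  "djdxmzrbes" -> "sebrzmxdjd" -> "sbrzmxdjd" -> "sb"
  "jgpkqkvfhzm" -> "mzhfvkqkpgj" -> "mzhfvkqkpgj" -> "mz"
  "jvbosgo" -> "ogsobvj" -> "gsbvj" -> "gs"
  "pbgsozkp" -> "pkzosgbp" -> "pkzsgbp" -> "pk"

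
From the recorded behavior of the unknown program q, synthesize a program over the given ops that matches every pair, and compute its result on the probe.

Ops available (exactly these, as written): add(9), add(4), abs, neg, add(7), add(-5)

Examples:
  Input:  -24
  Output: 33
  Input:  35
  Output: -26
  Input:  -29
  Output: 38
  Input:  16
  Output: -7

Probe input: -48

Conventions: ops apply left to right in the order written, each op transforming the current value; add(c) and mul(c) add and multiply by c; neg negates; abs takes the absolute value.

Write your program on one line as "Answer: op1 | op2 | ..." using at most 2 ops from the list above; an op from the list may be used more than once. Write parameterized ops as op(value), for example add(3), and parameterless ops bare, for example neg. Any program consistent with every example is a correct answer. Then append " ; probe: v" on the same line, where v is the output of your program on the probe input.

neg | add(9) ; probe: 57

Check, running the answer program on each example:
  -24 -> 24 -> 33
  35 -> -35 -> -26
  -29 -> 29 -> 38
  16 -> -16 -> -7
  probe: -48 -> 48 -> 57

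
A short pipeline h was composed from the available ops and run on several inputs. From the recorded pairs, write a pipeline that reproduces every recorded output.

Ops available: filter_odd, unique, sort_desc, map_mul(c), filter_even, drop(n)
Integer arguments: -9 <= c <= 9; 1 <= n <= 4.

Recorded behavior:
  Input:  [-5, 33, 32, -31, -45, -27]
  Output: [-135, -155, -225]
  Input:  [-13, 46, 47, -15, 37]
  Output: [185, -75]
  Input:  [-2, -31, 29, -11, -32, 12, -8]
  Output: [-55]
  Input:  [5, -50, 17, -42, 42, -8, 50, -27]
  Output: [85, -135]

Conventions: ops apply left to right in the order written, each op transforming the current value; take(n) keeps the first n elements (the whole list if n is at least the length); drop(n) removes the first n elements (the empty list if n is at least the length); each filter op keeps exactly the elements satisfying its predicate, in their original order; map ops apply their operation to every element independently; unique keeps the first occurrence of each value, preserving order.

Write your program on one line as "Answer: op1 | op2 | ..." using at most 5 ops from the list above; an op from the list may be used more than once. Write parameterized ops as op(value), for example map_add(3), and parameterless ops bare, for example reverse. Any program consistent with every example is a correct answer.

drop(2) | sort_desc | drop(1) | filter_odd | map_mul(5)

Check, running the answer program on each example:
  [-5, 33, 32, -31, -45, -27] -> [32, -31, -45, -27] -> [32, -27, -31, -45] -> [-27, -31, -45] -> [-27, -31, -45] -> [-135, -155, -225]
  [-13, 46, 47, -15, 37] -> [47, -15, 37] -> [47, 37, -15] -> [37, -15] -> [37, -15] -> [185, -75]
  [-2, -31, 29, -11, -32, 12, -8] -> [29, -11, -32, 12, -8] -> [29, 12, -8, -11, -32] -> [12, -8, -11, -32] -> [-11] -> [-55]
  [5, -50, 17, -42, 42, -8, 50, -27] -> [17, -42, 42, -8, 50, -27] -> [50, 42, 17, -8, -27, -42] -> [42, 17, -8, -27, -42] -> [17, -27] -> [85, -135]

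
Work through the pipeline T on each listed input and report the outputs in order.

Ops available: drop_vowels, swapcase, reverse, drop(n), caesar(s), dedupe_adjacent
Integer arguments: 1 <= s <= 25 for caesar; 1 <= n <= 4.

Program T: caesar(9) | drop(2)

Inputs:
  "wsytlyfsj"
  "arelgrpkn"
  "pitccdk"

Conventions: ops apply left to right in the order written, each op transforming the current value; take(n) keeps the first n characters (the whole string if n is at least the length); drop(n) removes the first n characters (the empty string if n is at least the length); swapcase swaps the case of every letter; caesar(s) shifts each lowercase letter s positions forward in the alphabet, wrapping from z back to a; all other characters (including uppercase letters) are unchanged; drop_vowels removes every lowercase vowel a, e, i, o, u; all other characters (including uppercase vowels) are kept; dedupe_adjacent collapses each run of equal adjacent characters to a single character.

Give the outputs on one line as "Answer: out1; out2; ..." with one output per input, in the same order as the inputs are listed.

Execution, op by op:
  "wsytlyfsj" -> "fbhcuhobs" -> "hcuhobs"
  "arelgrpkn" -> "janupaytw" -> "nupaytw"
  "pitccdk" -> "yrcllmt" -> "cllmt"

"hcuhobs"; "nupaytw"; "cllmt"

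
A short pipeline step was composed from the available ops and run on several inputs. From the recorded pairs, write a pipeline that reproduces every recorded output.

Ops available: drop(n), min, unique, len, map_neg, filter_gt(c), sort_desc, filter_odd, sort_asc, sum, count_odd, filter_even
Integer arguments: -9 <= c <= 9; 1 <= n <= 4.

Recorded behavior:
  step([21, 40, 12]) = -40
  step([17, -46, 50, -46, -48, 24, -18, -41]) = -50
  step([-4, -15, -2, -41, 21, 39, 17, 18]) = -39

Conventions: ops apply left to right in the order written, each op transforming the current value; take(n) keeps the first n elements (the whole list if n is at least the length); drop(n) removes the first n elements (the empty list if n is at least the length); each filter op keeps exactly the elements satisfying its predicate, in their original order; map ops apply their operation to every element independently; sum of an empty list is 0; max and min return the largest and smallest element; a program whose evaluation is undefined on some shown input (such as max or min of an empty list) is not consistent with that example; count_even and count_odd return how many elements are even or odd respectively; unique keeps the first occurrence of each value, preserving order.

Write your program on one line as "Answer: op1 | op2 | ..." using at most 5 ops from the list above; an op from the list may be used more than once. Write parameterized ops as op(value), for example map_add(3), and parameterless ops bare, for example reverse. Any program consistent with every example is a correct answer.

map_neg | unique | drop(1) | min

Check, running the answer program on each example:
  [21, 40, 12] -> [-21, -40, -12] -> [-21, -40, -12] -> [-40, -12] -> -40
  [17, -46, 50, -46, -48, 24, -18, -41] -> [-17, 46, -50, 46, 48, -24, 18, 41] -> [-17, 46, -50, 48, -24, 18, 41] -> [46, -50, 48, -24, 18, 41] -> -50
  [-4, -15, -2, -41, 21, 39, 17, 18] -> [4, 15, 2, 41, -21, -39, -17, -18] -> [4, 15, 2, 41, -21, -39, -17, -18] -> [15, 2, 41, -21, -39, -17, -18] -> -39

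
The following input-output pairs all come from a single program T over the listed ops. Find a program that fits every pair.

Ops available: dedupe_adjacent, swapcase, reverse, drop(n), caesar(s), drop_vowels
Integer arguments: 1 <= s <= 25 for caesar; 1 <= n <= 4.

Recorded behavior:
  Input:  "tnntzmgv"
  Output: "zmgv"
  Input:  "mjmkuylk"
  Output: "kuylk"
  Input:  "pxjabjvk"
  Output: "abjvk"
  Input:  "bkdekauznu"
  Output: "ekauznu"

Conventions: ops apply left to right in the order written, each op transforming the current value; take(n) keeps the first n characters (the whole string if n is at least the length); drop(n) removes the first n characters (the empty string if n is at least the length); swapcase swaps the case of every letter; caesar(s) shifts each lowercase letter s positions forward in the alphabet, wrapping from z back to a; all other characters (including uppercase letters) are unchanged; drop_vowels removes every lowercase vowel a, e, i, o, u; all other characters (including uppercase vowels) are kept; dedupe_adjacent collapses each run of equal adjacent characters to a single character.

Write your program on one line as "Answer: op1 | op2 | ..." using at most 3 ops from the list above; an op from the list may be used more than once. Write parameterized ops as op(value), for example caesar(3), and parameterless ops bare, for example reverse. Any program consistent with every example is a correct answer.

dedupe_adjacent | drop(1) | drop(2)

Check, running the answer program on each example:
  "tnntzmgv" -> "tntzmgv" -> "ntzmgv" -> "zmgv"
  "mjmkuylk" -> "mjmkuylk" -> "jmkuylk" -> "kuylk"
  "pxjabjvk" -> "pxjabjvk" -> "xjabjvk" -> "abjvk"
  "bkdekauznu" -> "bkdekauznu" -> "kdekauznu" -> "ekauznu"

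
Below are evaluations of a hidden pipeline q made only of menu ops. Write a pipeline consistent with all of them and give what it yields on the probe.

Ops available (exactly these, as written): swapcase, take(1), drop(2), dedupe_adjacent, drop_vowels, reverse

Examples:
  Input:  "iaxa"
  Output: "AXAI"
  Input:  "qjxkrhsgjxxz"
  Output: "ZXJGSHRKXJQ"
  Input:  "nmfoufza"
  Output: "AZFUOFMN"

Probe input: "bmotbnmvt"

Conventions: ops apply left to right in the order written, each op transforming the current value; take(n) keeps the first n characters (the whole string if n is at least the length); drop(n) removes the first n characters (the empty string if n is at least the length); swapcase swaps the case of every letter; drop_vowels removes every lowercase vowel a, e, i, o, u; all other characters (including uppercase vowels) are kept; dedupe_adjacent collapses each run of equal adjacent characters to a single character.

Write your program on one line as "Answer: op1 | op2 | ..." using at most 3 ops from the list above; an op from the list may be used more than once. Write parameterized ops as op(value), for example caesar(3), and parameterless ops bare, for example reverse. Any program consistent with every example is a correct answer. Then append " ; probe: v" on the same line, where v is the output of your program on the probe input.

dedupe_adjacent | reverse | swapcase ; probe: "TVMNBTOMB"

Check, running the answer program on each example:
  "iaxa" -> "iaxa" -> "axai" -> "AXAI"
  "qjxkrhsgjxxz" -> "qjxkrhsgjxz" -> "zxjgshrkxjq" -> "ZXJGSHRKXJQ"
  "nmfoufza" -> "nmfoufza" -> "azfuofmn" -> "AZFUOFMN"
  probe: "bmotbnmvt" -> "bmotbnmvt" -> "tvmnbtomb" -> "TVMNBTOMB"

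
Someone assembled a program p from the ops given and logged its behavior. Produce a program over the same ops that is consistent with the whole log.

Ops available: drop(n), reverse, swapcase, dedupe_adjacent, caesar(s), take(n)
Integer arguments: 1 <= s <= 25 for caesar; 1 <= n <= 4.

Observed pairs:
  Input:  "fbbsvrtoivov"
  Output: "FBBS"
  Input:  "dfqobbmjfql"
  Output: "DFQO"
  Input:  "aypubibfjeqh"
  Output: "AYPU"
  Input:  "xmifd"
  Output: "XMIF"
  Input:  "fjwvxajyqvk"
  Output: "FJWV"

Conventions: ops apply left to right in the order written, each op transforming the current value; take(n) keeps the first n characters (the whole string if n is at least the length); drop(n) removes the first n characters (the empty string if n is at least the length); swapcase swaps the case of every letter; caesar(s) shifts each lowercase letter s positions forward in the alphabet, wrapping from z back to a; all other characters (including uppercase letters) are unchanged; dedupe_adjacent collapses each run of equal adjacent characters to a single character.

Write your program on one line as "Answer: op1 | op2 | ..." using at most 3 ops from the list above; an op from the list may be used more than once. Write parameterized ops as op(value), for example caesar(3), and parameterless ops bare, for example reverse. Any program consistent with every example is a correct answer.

take(4) | swapcase

Check, running the answer program on each example:
  "fbbsvrtoivov" -> "fbbs" -> "FBBS"
  "dfqobbmjfql" -> "dfqo" -> "DFQO"
  "aypubibfjeqh" -> "aypu" -> "AYPU"
  "xmifd" -> "xmif" -> "XMIF"
  "fjwvxajyqvk" -> "fjwv" -> "FJWV"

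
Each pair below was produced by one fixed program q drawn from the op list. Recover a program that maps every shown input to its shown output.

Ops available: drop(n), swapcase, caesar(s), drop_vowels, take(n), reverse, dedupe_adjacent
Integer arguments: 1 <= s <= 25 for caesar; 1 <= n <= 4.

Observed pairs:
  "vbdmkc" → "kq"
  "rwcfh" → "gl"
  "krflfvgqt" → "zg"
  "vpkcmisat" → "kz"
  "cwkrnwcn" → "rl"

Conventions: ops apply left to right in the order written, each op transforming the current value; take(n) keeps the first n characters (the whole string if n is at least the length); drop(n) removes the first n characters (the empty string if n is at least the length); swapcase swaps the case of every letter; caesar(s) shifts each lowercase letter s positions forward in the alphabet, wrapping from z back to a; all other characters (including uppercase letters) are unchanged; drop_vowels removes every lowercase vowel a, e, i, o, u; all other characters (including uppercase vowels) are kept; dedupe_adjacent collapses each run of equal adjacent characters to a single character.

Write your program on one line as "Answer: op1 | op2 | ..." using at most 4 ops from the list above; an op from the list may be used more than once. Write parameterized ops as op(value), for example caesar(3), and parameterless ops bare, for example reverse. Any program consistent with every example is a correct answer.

caesar(15) | drop_vowels | take(2)

Check, running the answer program on each example:
  "vbdmkc" -> "kqsbzr" -> "kqsbzr" -> "kq"
  "rwcfh" -> "glruw" -> "glrw" -> "gl"
  "krflfvgqt" -> "zguaukvfi" -> "zgkvf" -> "zg"
  "vpkcmisat" -> "kezrbxhpi" -> "kzrbxhp" -> "kz"
  "cwkrnwcn" -> "rlzgclrc" -> "rlzgclrc" -> "rl"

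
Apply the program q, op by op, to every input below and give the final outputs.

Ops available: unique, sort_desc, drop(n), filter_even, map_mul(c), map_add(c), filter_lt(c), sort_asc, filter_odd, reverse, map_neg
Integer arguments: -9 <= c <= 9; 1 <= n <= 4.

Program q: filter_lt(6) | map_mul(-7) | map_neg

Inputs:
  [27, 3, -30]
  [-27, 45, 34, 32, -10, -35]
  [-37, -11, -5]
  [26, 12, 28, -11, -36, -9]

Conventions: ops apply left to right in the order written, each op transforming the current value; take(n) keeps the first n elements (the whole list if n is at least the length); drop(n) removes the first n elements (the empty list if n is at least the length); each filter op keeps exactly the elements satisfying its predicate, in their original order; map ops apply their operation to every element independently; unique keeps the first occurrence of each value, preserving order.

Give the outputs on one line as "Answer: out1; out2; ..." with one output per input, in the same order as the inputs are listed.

[21, -210]; [-189, -70, -245]; [-259, -77, -35]; [-77, -252, -63]

Execution, op by op:
  [27, 3, -30] -> [3, -30] -> [-21, 210] -> [21, -210]
  [-27, 45, 34, 32, -10, -35] -> [-27, -10, -35] -> [189, 70, 245] -> [-189, -70, -245]
  [-37, -11, -5] -> [-37, -11, -5] -> [259, 77, 35] -> [-259, -77, -35]
  [26, 12, 28, -11, -36, -9] -> [-11, -36, -9] -> [77, 252, 63] -> [-77, -252, -63]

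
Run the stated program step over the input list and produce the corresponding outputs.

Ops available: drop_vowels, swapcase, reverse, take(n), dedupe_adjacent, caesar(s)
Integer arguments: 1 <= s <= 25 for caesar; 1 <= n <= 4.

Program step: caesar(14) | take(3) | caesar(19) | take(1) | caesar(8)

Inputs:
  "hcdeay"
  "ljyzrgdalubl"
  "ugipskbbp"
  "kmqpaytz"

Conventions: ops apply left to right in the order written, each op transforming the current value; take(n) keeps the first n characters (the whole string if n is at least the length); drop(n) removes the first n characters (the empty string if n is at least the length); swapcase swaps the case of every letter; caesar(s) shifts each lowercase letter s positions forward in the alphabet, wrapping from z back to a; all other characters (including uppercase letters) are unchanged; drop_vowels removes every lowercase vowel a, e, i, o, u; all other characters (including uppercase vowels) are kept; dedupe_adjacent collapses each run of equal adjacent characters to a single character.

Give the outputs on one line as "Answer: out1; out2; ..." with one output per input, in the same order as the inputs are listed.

"w"; "a"; "j"; "z"

Execution, op by op:
  "hcdeay" -> "vqrsom" -> "vqr" -> "ojk" -> "o" -> "w"
  "ljyzrgdalubl" -> "zxmnfurozipz" -> "zxm" -> "sqf" -> "s" -> "a"
  "ugipskbbp" -> "iuwdgyppd" -> "iuw" -> "bnp" -> "b" -> "j"
  "kmqpaytz" -> "yaedomhn" -> "yae" -> "rtx" -> "r" -> "z"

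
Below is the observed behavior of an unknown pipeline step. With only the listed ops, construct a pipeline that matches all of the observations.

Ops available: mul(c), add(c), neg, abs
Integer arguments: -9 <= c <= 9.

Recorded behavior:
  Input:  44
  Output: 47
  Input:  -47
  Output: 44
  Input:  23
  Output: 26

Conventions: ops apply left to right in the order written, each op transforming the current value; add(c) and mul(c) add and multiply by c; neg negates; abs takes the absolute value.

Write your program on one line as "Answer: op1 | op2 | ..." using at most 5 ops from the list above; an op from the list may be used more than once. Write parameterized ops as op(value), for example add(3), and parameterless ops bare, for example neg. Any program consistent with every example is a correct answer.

add(-9) | add(7) | add(5) | abs

Check, running the answer program on each example:
  44 -> 35 -> 42 -> 47 -> 47
  -47 -> -56 -> -49 -> -44 -> 44
  23 -> 14 -> 21 -> 26 -> 26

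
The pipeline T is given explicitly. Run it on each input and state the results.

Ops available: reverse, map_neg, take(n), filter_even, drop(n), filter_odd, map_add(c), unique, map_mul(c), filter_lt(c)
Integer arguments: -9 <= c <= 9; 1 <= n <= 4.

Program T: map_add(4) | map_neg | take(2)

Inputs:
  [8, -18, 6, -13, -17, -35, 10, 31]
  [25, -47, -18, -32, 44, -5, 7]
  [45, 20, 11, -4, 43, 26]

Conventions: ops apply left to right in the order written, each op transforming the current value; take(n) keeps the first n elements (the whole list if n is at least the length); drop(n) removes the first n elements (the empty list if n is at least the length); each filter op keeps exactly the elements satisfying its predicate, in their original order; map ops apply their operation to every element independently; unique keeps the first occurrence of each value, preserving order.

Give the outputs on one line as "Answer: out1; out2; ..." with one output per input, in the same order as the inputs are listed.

Execution, op by op:
  [8, -18, 6, -13, -17, -35, 10, 31] -> [12, -14, 10, -9, -13, -31, 14, 35] -> [-12, 14, -10, 9, 13, 31, -14, -35] -> [-12, 14]
  [25, -47, -18, -32, 44, -5, 7] -> [29, -43, -14, -28, 48, -1, 11] -> [-29, 43, 14, 28, -48, 1, -11] -> [-29, 43]
  [45, 20, 11, -4, 43, 26] -> [49, 24, 15, 0, 47, 30] -> [-49, -24, -15, 0, -47, -30] -> [-49, -24]

[-12, 14]; [-29, 43]; [-49, -24]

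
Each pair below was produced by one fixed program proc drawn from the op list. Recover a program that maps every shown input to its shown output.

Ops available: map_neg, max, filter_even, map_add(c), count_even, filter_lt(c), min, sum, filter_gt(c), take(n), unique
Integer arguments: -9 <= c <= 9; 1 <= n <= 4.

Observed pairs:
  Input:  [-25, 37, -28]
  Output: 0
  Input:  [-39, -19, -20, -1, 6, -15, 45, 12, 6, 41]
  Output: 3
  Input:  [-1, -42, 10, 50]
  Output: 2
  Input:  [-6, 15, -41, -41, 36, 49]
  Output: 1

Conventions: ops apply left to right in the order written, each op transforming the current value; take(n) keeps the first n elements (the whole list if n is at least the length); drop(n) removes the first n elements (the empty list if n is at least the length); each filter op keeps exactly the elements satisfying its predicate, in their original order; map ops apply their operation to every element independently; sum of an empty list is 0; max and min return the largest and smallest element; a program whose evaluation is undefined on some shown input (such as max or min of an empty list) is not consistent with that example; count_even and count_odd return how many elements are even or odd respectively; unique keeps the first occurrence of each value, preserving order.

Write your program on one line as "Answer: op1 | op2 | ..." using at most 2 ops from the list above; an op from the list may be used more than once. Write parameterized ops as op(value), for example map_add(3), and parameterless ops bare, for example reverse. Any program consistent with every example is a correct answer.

filter_gt(4) | count_even

Check, running the answer program on each example:
  [-25, 37, -28] -> [37] -> 0
  [-39, -19, -20, -1, 6, -15, 45, 12, 6, 41] -> [6, 45, 12, 6, 41] -> 3
  [-1, -42, 10, 50] -> [10, 50] -> 2
  [-6, 15, -41, -41, 36, 49] -> [15, 36, 49] -> 1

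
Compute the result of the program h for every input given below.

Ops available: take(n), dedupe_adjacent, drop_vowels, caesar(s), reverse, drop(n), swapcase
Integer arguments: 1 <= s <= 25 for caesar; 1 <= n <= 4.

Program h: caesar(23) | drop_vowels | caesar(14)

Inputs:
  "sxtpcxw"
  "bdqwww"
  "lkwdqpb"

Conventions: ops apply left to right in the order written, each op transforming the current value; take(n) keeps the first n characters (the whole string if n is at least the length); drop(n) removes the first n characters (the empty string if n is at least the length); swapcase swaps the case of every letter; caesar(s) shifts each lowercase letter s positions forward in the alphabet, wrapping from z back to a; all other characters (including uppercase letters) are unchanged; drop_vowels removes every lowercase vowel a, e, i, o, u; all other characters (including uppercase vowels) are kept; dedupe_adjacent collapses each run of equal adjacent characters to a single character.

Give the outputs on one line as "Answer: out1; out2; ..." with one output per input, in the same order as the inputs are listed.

Execution, op by op:
  "sxtpcxw" -> "puqmzut" -> "pqmzt" -> "deanh"
  "bdqwww" -> "yanttt" -> "ynttt" -> "mbhhh"
  "lkwdqpb" -> "ihtanmy" -> "htnmy" -> "vhbam"

"deanh"; "mbhhh"; "vhbam"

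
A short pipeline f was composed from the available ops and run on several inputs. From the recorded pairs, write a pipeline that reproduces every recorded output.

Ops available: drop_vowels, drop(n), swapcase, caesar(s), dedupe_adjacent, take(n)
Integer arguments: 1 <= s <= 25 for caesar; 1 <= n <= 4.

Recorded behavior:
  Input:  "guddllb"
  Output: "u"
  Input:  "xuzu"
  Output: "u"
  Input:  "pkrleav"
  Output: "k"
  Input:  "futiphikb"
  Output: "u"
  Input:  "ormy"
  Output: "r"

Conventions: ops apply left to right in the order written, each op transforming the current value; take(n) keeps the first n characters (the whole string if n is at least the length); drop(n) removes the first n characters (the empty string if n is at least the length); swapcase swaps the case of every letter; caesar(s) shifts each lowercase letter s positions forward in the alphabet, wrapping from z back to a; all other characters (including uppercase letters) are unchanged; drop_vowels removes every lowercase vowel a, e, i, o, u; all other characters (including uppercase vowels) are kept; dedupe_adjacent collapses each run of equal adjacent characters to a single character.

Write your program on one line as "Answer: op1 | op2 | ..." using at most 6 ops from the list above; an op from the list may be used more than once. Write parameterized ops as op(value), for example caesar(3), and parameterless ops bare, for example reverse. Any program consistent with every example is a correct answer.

drop(1) | dedupe_adjacent | swapcase | take(1) | swapcase

Check, running the answer program on each example:
  "guddllb" -> "uddllb" -> "udlb" -> "UDLB" -> "U" -> "u"
  "xuzu" -> "uzu" -> "uzu" -> "UZU" -> "U" -> "u"
  "pkrleav" -> "krleav" -> "krleav" -> "KRLEAV" -> "K" -> "k"
  "futiphikb" -> "utiphikb" -> "utiphikb" -> "UTIPHIKB" -> "U" -> "u"
  "ormy" -> "rmy" -> "rmy" -> "RMY" -> "R" -> "r"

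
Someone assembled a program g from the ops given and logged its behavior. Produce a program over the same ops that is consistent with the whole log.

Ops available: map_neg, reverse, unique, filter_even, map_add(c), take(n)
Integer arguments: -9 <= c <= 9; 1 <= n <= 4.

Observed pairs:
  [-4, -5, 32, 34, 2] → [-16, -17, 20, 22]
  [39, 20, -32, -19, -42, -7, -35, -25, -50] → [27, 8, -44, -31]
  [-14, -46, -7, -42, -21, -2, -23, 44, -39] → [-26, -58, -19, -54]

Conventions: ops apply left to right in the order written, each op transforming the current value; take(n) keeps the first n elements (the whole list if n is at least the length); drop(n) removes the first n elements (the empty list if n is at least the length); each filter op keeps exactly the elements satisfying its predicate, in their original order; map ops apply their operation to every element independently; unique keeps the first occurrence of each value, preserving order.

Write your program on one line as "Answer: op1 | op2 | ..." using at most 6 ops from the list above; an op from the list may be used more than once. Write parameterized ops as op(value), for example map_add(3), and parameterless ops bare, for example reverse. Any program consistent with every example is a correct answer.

map_add(-4) | take(4) | reverse | map_add(-8) | reverse

Check, running the answer program on each example:
  [-4, -5, 32, 34, 2] -> [-8, -9, 28, 30, -2] -> [-8, -9, 28, 30] -> [30, 28, -9, -8] -> [22, 20, -17, -16] -> [-16, -17, 20, 22]
  [39, 20, -32, -19, -42, -7, -35, -25, -50] -> [35, 16, -36, -23, -46, -11, -39, -29, -54] -> [35, 16, -36, -23] -> [-23, -36, 16, 35] -> [-31, -44, 8, 27] -> [27, 8, -44, -31]
  [-14, -46, -7, -42, -21, -2, -23, 44, -39] -> [-18, -50, -11, -46, -25, -6, -27, 40, -43] -> [-18, -50, -11, -46] -> [-46, -11, -50, -18] -> [-54, -19, -58, -26] -> [-26, -58, -19, -54]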